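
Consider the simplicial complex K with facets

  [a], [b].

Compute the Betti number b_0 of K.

We work with the vertex ordering a < b. The simplices of K, each written with vertices in increasing order, are:

  0-simplices (2): a, b

Hence C_0 ≅ Z^2.

From H_k ≅ ker(∂_k) / im(∂_{k+1}) we obtain:

  H_0: rank C_0 − rank ∂_1 = 2 − 0 = 2, and there is no ∂_1, so H_0 ≅ Z^2.

Hence the Betti numbers are b_0 = 2.

b_0 = 2.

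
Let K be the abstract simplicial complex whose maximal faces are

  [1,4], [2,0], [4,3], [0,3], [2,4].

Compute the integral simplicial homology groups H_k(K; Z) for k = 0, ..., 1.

Take the total order 0 < 1 < 2 < 3 < 4 on the vertex set. Then K (dimension 1) consists of the simplices:

  0-simplices (5): [0], [1], [2], [3], [4]
  1-simplices (5): [0,2], [0,3], [1,4], [2,4], [3,4]

so the chain groups are C_0 ≅ Z^5, C_1 ≅ Z^5.

Boundary ∂_1: C_1 → C_0 is given by ∂[p,q] = [q] − [p].
This gives a 5×5 integer matrix of rank 4; reducing to Smith normal form yields diagonal entries (1,1,1,1).

Computing H_k = (kernel of ∂_k) / (image of ∂_{k+1}):

  H_0: rank C_0 − rank ∂_1 = 5 − 4 = 1, and the invariant factors of ∂_1 are all 1, so H_0 = Z.
  H_1: rank ker ∂_1 − rank ∂_2 = (5 − 4) − 0 = 1, and there is no ∂_2, so H_1 = Z.

H_0 ≅ Z,  H_1 ≅ Z.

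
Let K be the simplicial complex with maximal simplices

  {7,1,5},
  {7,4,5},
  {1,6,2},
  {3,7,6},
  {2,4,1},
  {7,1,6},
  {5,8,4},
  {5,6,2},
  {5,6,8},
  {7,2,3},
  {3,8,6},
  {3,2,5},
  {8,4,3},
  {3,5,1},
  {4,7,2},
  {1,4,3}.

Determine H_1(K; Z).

H_1 = Z^2.

Order the vertices as 1 < 2 < 3 < 4 < 5 < 6 < 7 < 8. Listing each simplex with vertices in this order, K has dimension 2 with simplices:

  0-simplices (8): [1], [2], [3], [4], [5], [6], [7], [8]
  1-simplices (24): (24 of them)
  2-simplices (16): [1,2,4], [1,2,6], [1,3,4], [1,3,5], [1,5,7], [1,6,7], [2,3,5], [2,3,7], [2,4,7], [2,5,6], [3,4,8], [3,6,7], [3,6,8], [4,5,7], [4,5,8], [5,6,8]

giving chain groups C_0 ≅ Z^8, C_1 ≅ Z^24, C_2 ≅ Z^16.

The boundary map ∂_1: C_1 → C_0 maps an edge to its endpoints' difference, ∂[p,q] = q − p.
This gives a 8×24 integer matrix of rank 7; reducing to Smith normal form yields diagonal entries (1,1,1,1,1,1,1).

Boundary ∂_2: C_2 → C_1 maps a triangle to the signed sum of its edges. For instance
  ∂[1,6,7] = [6,7] − [1,7] + [1,6],
  ∂[2,3,7] = [3,7] − [2,7] + [2,3].
This gives a 24×16 integer matrix of rank 15; reducing to Smith normal form yields diagonal entries (1,1,1,1,1,1,1,1,1,1,1,1,1,1,1).

Computing H_k = (kernel of ∂_k) / (image of ∂_{k+1}):

  H_1: rank ker ∂_1 − rank ∂_2 = (24 − 7) − 15 = 2, and the invariant factors of ∂_2 are all 1, so H_1 = Z^2.

(K is a triangulation of the torus T^2.)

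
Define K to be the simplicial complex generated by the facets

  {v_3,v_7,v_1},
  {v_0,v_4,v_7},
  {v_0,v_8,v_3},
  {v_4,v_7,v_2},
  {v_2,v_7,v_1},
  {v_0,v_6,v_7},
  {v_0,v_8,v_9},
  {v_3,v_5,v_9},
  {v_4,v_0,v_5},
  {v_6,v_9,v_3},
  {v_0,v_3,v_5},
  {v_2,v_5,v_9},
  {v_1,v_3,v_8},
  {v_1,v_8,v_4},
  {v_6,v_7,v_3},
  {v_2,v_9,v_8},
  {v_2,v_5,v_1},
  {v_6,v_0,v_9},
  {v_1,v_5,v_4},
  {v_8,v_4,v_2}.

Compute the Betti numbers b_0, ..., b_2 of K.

b_0 = 1, b_1 = 1, b_2 = 0.

K has 10 vertices, 30 edges, 20 triangles.
rank ∂_0 = 0, rank ∂_1 = 9 ⇒ b_0 = 10 − 0 − 9 = 1; all invariant factors of ∂_1 are 1 so no torsion. So H_0 ≅ Z.
rank ∂_1 = 9, rank ∂_2 = 20 ⇒ b_1 = 30 − 9 − 20 = 1; ∂_2 has invariant factor(s) [2] giving torsion. So H_1 ≅ Z ⊕ Z/2Z.
rank ∂_2 = 20, rank ∂_3 = 0 ⇒ b_2 = 20 − 20 − 0 = 0. So H_2 ≅ 0.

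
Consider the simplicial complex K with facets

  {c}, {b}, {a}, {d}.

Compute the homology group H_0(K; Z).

H_0 ≅ Z^4.

Take the total order a < b < c < d on the vertex set. Then K (dimension 0) consists of the simplices:

  0-simplices (4): a, b, c, d

so the chain groups are C_0 ≅ Z^4.

Now H_k = ker ∂_k / im ∂_{k+1}, so:

  H_0: rank C_0 − rank ∂_1 = 4 − 0 = 4, and there is no ∂_1, so H_0 ≅ Z^4.

(K is a triangulation of a set of 4 points.)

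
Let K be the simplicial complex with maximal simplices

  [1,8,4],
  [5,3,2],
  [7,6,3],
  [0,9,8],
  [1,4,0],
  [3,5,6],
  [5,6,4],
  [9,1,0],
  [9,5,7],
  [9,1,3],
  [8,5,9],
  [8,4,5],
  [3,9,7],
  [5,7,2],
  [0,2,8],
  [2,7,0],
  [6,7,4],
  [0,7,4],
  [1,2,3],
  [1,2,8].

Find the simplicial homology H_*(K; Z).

K has 10 vertices, 30 edges, 20 triangles.
rank ∂_0 = 0, rank ∂_1 = 9 ⇒ b_0 = 10 − 0 − 9 = 1; all invariant factors of ∂_1 are 1 so no torsion. So H_0 ≅ Z.
rank ∂_1 = 9, rank ∂_2 = 20 ⇒ b_1 = 30 − 9 − 20 = 1; ∂_2 has invariant factor(s) [2] giving torsion. So H_1 ≅ Z ⊕ Z/2Z.
rank ∂_2 = 20, rank ∂_3 = 0 ⇒ b_2 = 20 − 20 − 0 = 0. So H_2 ≅ 0.

H_0 = Z,  H_1 = Z ⊕ Z/2Z,  H_2 = 0.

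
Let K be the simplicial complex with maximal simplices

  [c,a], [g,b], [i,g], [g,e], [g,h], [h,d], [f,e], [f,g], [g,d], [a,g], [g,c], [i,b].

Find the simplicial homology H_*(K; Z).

H_0 ≅ Z,  H_1 ≅ Z^4.

We work with the vertex ordering a < b < c < d < e < f < g < h < i. The simplices of K, each written with vertices in increasing order, are:

  0-simplices (9): a, b, c, d, e, f, g, h, i
  1-simplices (12): ac, ag, bg, bi, cg, dg, dh, ef, eg, fg, gh, gi

giving chain groups C_0 ≅ Z^9, C_1 ≅ Z^12.

∂_1: C_1 → C_0 is given by ∂[p,q] = [q] − [p].
This gives a 9×12 integer matrix of rank 8; reducing to Smith normal form yields diagonal entries (1,1,1,1,1,1,1,1).

Computing H_k = (kernel of ∂_k) / (image of ∂_{k+1}):

  H_0: rank C_0 − rank ∂_1 = 9 − 8 = 1, and the invariant factors of ∂_1 are all 1, so H_0 ≅ Z.
  H_1: rank ker ∂_1 − rank ∂_2 = (12 − 8) − 0 = 4, and there is no ∂_2, so H_1 ≅ Z^4.

As a check, the Euler characteristic is 9 − 12 = -3, which agrees with 1 − 4 = -3.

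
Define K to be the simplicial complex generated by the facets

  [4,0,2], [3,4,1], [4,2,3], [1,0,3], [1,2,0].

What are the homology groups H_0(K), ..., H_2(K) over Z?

Fix the vertex order 0 < 1 < 2 < 3 < 4 and write every simplex with vertices in increasing order. Then dim K = 2 and the simplices of K are:

  0-simplices (5): [0], [1], [2], [3], [4]
  1-simplices (10): [0,1], [0,2], [0,3], [0,4], [1,2], [1,3], [1,4], [2,3], [2,4], [3,4]
  2-simplices (5): [0,1,2], [0,1,3], [0,2,4], [1,3,4], [2,3,4]

Hence C_0 ≅ Z^5, C_1 ≅ Z^10, C_2 ≅ Z^5.

Boundary ∂_1: C_1 → C_0 sends each edge [p,q] (with p < q) to q − p.
As a 5×10 matrix over Z this has rank 4, with invariant factors (1,1,1,1).

The boundary map ∂_2: C_2 → C_1 maps a triangle to the signed sum of its edges. For instance
  ∂[0,1,3] = [1,3] − [0,3] + [0,1],
  ∂[0,1,2] = [1,2] − [0,2] + [0,1].
As a 10×5 matrix over Z this has rank 5, with invariant factors (1,1,1,1,1).

Reading off H_k = ker ∂_k / im ∂_{k+1}:

  H_0: rank C_0 − rank ∂_1 = 5 − 4 = 1, and the invariant factors of ∂_1 are all 1, so H_0 = Z.
  H_1: rank ker ∂_1 − rank ∂_2 = (10 − 4) − 5 = 1, and the invariant factors of ∂_2 are all 1, so H_1 = Z.
  H_2: rank ker ∂_2 − rank ∂_3 = (5 − 5) − 0 = 0, and there is no ∂_3, so H_2 = 0.

H_0 ≅ Z,  H_1 ≅ Z,  H_2 = 0.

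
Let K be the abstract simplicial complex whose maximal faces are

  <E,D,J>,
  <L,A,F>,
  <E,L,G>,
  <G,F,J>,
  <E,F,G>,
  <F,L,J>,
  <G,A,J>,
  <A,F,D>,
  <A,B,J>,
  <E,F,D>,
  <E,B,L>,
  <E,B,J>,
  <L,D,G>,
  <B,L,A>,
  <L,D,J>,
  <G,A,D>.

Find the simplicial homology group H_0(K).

Order the vertices as A < B < D < E < F < G < J < L. Listing each simplex with vertices in this order, K has dimension 2 with simplices:

  0-simplices (8): A, B, D, E, F, G, J, L
  1-simplices (24): AB, AD, AF, AG, AJ, AL, BE, BJ, BL, DE, DF, DG, DJ, DL, EF, EG, EJ, EL, FG, FJ, FL, GJ, GL, JL
  2-simplices (16): ABJ, ABL, ADF, ADG, AFL, AGJ, BEJ, BEL, DEF, DEJ, DGL, DJL, EFG, EGL, FGJ, FJL

so the chain groups are C_0 ≅ Z^8, C_1 ≅ Z^24, C_2 ≅ Z^16.

Boundary ∂_1: C_1 → C_0 maps an edge to its endpoints' difference, ∂[p,q] = q − p.
As a 8×24 matrix over Z this has rank 7, with invariant factors (1,1,1,1,1,1,1).

Boundary ∂_2: C_2 → C_1 maps a triangle to the signed sum of its edges. For instance
  ∂ABL = BL − AL + AB,
  ∂DEF = EF − DF + DE.
The resulting 24×16 matrix has rank 15, and its Smith normal form has invariant factors (1,1,1,1,1,1,1,1,1,1,1,1,1,1,1).

From H_k ≅ ker(∂_k) / im(∂_{k+1}) we obtain:

  H_0: rank C_0 − rank ∂_1 = 8 − 7 = 1, and the invariant factors of ∂_1 are all 1, so H_0 = Z.

H_0 = Z.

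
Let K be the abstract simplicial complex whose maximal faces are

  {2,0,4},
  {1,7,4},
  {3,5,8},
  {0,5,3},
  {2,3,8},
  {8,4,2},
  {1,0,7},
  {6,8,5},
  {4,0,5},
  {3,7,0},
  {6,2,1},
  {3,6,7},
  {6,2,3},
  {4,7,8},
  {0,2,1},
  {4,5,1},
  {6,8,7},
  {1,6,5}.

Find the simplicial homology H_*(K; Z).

H_0 ≅ Z,  H_1 ≅ Z × Z/2,  H_2 = 0.

Order the vertices as 0 < 1 < 2 < 3 < 4 < 5 < 6 < 7 < 8. Listing each simplex with vertices in this order, K has dimension 2 with simplices:

  0-simplices (9): [0], [1], [2], [3], [4], [5], [6], [7], [8]
  1-simplices (27): (27 of them)
  2-simplices (18): [0,1,2], [0,1,7], [0,2,4], [0,3,5], [0,3,7], [0,4,5], [1,2,6], [1,4,5], [1,4,7], [1,5,6], [2,3,6], [2,3,8], [2,4,8], [3,5,8], [3,6,7], [4,7,8], [5,6,8], [6,7,8]

so the chain groups are C_0 ≅ Z^9, C_1 ≅ Z^27, C_2 ≅ Z^18.

Boundary ∂_1: C_1 → C_0 is given by ∂[p,q] = [q] − [p]. For instance
  ∂[0,3] = [3] − [0].
The resulting 9×27 matrix has rank 8, and its Smith normal form has invariant factors (1,1,1,1,1,1,1,1).

∂_2: C_2 → C_1 acts by ∂[p,q,r] = [q,r] − [p,r] + [p,q]. For instance
  ∂[0,3,7] = [3,7] − [0,7] + [0,3],
  ∂[0,4,5] = [4,5] − [0,5] + [0,4].
As a 27×18 matrix over Z this has rank 18, with invariant factors (1,1,1,1,1,1,1,1,1,1,1,1,1,1,1,1,1,2).

Now H_k = ker ∂_k / im ∂_{k+1}, so:

  H_0: rank C_0 − rank ∂_1 = 9 − 8 = 1, and the invariant factors of ∂_1 are all 1, so H_0 = Z.
  H_1: rank ker ∂_1 − rank ∂_2 = (27 − 8) − 18 = 1, and ∂_2 has invariant factor 2 > 1, so H_1 = Z × Z/2.
  H_2: rank ker ∂_2 − rank ∂_3 = (18 − 18) − 0 = 0, and there is no ∂_3, so H_2 = 0.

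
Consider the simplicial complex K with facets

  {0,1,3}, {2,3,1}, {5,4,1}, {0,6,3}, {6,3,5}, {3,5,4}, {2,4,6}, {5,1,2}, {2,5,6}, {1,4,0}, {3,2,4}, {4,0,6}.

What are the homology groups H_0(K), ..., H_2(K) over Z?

H_0 ≅ Z,  H_1 ≅ Z/2Z,  H_2 = 0.

Take the total order 0 < 1 < 2 < 3 < 4 < 5 < 6 on the vertex set. Then K (dimension 2) consists of the simplices:

  0-simplices (7): [0], [1], [2], [3], [4], [5], [6]
  1-simplices (18): [0,1], [0,3], [0,4], [0,6], [1,2], [1,3], [1,4], [1,5], [2,3], [2,4], [2,5], [2,6], [3,4], [3,5], [3,6], [4,5], [4,6], [5,6]
  2-simplices (12): [0,1,3], [0,1,4], [0,3,6], [0,4,6], [1,2,3], [1,2,5], [1,4,5], [2,3,4], [2,4,6], [2,5,6], [3,4,5], [3,5,6]

so the chain groups are C_0 ≅ Z^7, C_1 ≅ Z^18, C_2 ≅ Z^12.

∂_1: C_1 → C_0 is given by ∂[p,q] = [q] − [p]. For instance
  ∂[4,6] = [6] − [4].
The 7×18 boundary matrix has rank 6 and Smith normal form diag(1,1,1,1,1,1).

Boundary ∂_2: C_2 → C_1 maps a triangle to the signed sum of its edges. For instance
  ∂[0,1,4] = [1,4] − [0,4] + [0,1],
  ∂[2,3,4] = [3,4] − [2,4] + [2,3].
This gives a 18×12 integer matrix of rank 12; reducing to Smith normal form yields diagonal entries (1,1,1,1,1,1,1,1,1,1,1,2).

Computing H_k = (kernel of ∂_k) / (image of ∂_{k+1}):

  H_0: rank C_0 − rank ∂_1 = 7 − 6 = 1, and the invariant factors of ∂_1 are all 1, so H_0 ≅ Z.
  H_1: rank ker ∂_1 − rank ∂_2 = (18 − 6) − 12 = 0, and ∂_2 has invariant factor 2 > 1, so H_1 ≅ Z/2Z.
  H_2: rank ker ∂_2 − rank ∂_3 = (12 − 12) − 0 = 0, and there is no ∂_3, so H_2 ≅ 0.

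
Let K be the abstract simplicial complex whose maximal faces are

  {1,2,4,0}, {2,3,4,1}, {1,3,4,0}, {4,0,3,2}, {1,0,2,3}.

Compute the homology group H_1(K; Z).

H_1 = 0.

We work with the vertex ordering 0 < 1 < 2 < 3 < 4. The simplices of K, each written with vertices in increasing order, are:

  0-simplices (5): [0], [1], [2], [3], [4]
  1-simplices (10): [0,1], [0,2], [0,3], [0,4], [1,2], [1,3], [1,4], [2,3], [2,4], [3,4]
  2-simplices (10): [0,1,2], [0,1,3], [0,1,4], [0,2,3], [0,2,4], [0,3,4], [1,2,3], [1,2,4], [1,3,4], [2,3,4]
  3-simplices (5): [0,1,2,3], [0,1,2,4], [0,1,3,4], [0,2,3,4], [1,2,3,4]

Hence C_0 ≅ Z^5, C_1 ≅ Z^10, C_2 ≅ Z^10, C_3 ≅ Z^5.

∂_1: C_1 → C_0 maps an edge to its endpoints' difference, ∂[p,q] = q − p. For instance
  ∂[2,3] = [3] − [2].
The 5×10 boundary matrix has rank 4 and Smith normal form diag(1,1,1,1).

∂_2: C_2 → C_1 sends each 2-simplex [p,q,r] to [q,r] − [p,r] + [p,q]. For instance
  ∂[0,1,4] = [1,4] − [0,4] + [0,1],
  ∂[1,2,4] = [2,4] − [1,4] + [1,2].
This gives a 10×10 integer matrix of rank 6; reducing to Smith normal form yields diagonal entries (1,1,1,1,1,1).

∂_3: C_3 → C_2 sends each 3-simplex σ to the alternating sum Σ_i (−1)^i (σ with its i-th vertex removed). For instance
  ∂[0,2,3,4] = [2,3,4] − [0,3,4] + [0,2,4] − [0,2,3],
  ∂[0,1,2,3] = [1,2,3] − [0,2,3] + [0,1,3] − [0,1,2].
This gives a 10×5 integer matrix of rank 4; reducing to Smith normal form yields diagonal entries (1,1,1,1).

Reading off H_k = ker ∂_k / im ∂_{k+1}:

  H_1: rank ker ∂_1 − rank ∂_2 = (10 − 4) − 6 = 0, and the invariant factors of ∂_2 are all 1, so H_1 ≅ 0.

(K is a triangulation of the 3-sphere S^3.)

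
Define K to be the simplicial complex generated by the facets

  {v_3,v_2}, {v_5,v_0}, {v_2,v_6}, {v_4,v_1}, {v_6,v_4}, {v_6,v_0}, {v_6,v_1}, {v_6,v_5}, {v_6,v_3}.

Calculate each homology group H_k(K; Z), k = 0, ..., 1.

Fix the vertex order v_0 < v_1 < v_2 < v_3 < v_4 < v_5 < v_6 and write every simplex with vertices in increasing order. Then dim K = 1 and the simplices of K are:

  0-simplices (7): [v_0], [v_1], [v_2], [v_3], [v_4], [v_5], [v_6]
  1-simplices (9): [v_0,v_5], [v_0,v_6], [v_1,v_4], [v_1,v_6], [v_2,v_3], [v_2,v_6], [v_3,v_6], [v_4,v_6], [v_5,v_6]

Hence C_0 ≅ Z^7, C_1 ≅ Z^9.

Boundary ∂_1: C_1 → C_0 is given by ∂[p,q] = [q] − [p].
The 7×9 boundary matrix has rank 6 and Smith normal form diag(1,1,1,1,1,1).

Now H_k = ker ∂_k / im ∂_{k+1}, so:

  H_0: rank C_0 − rank ∂_1 = 7 − 6 = 1, and the invariant factors of ∂_1 are all 1, so H_0 ≅ Z.
  H_1: rank ker ∂_1 − rank ∂_2 = (9 − 6) − 0 = 3, and there is no ∂_2, so H_1 ≅ Z^3.

H_0 = Z,  H_1 = Z^3.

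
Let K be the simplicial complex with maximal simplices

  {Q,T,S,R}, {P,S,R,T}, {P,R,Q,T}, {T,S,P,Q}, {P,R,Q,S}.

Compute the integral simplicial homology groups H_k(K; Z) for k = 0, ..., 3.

Take the total order P < Q < R < S < T on the vertex set. Then K (dimension 3) consists of the simplices:

  0-simplices (5): P, Q, R, S, T
  1-simplices (10): PQ, PR, PS, PT, QR, QS, QT, RS, RT, ST
  2-simplices (10): PQR, PQS, PQT, PRS, PRT, PST, QRS, QRT, QST, RST
  3-simplices (5): PQRS, PQRT, PQST, PRST, QRST

so the chain groups are C_0 ≅ Z^5, C_1 ≅ Z^10, C_2 ≅ Z^10, C_3 ≅ Z^5.

The boundary map ∂_1: C_1 → C_0 is given by ∂[p,q] = [q] − [p]. For instance
  ∂PS = S − P.
This gives a 5×10 integer matrix of rank 4; reducing to Smith normal form yields diagonal entries (1,1,1,1).

Boundary ∂_2: C_2 → C_1 acts by ∂[p,q,r] = [q,r] − [p,r] + [p,q]. For instance
  ∂PRS = RS − PS + PR,
  ∂PST = ST − PT + PS.
The resulting 10×10 matrix has rank 6, and its Smith normal form has invariant factors (1,1,1,1,1,1).

Boundary ∂_3: C_3 → C_2 sends each 3-simplex σ to the alternating sum Σ_i (−1)^i (σ with its i-th vertex removed). For instance
  ∂PQRS = QRS − PRS + PQS − PQR,
  ∂QRST = RST − QST + QRT − QRS.
The 10×5 boundary matrix has rank 4 and Smith normal form diag(1,1,1,1).

Now H_k = ker ∂_k / im ∂_{k+1}, so:

  H_0: rank C_0 − rank ∂_1 = 5 − 4 = 1, and the invariant factors of ∂_1 are all 1, so H_0 = Z.
  H_1: rank ker ∂_1 − rank ∂_2 = (10 − 4) − 6 = 0, and the invariant factors of ∂_2 are all 1, so H_1 = 0.
  H_2: rank ker ∂_2 − rank ∂_3 = (10 − 6) − 4 = 0, and the invariant factors of ∂_3 are all 1, so H_2 = 0.
  H_3: rank ker ∂_3 − rank ∂_4 = (5 − 4) − 0 = 1, and there is no ∂_4, so H_3 = Z.

(K is a triangulation of the 3-sphere S^3.)

H_0 ≅ Z,  H_1 = 0,  H_2 = 0,  H_3 ≅ Z.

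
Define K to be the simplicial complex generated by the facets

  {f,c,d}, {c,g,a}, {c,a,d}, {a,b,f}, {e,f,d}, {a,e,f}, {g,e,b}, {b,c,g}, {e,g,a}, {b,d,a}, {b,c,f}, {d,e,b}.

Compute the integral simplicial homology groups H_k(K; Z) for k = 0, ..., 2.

Order the vertices as a < b < c < d < e < f < g. Listing each simplex with vertices in this order, K has dimension 2 with simplices:

  0-simplices (7): a, b, c, d, e, f, g
  1-simplices (18): ab, ac, ad, ae, af, ag, bc, bd, be, bf, bg, cd, cf, cg, de, df, ef, eg
  2-simplices (12): abd, abf, acd, acg, aef, aeg, bcf, bcg, bde, beg, cdf, def

so the chain groups are C_0 ≅ Z^7, C_1 ≅ Z^18, C_2 ≅ Z^12.

∂_1: C_1 → C_0 maps an edge to its endpoints' difference, ∂[p,q] = q − p. For instance
  ∂ag = g − a.
As a 7×18 matrix over Z this has rank 6, with invariant factors (1,1,1,1,1,1).

∂_2: C_2 → C_1 sends each 2-simplex [p,q,r] to [q,r] − [p,r] + [p,q]. For instance
  ∂cdf = df − cf + cd,
  ∂def = ef − df + de.
As a 18×12 matrix over Z this has rank 12, with invariant factors (1,1,1,1,1,1,1,1,1,1,1,2).

Now H_k = ker ∂_k / im ∂_{k+1}, so:

  H_0: rank C_0 − rank ∂_1 = 7 − 6 = 1, and the invariant factors of ∂_1 are all 1, so H_0 ≅ Z.
  H_1: rank ker ∂_1 − rank ∂_2 = (18 − 6) − 12 = 0, and ∂_2 has invariant factor 2 > 1, so H_1 ≅ Z/2.
  H_2: rank ker ∂_2 − rank ∂_3 = (12 − 12) − 0 = 0, and there is no ∂_3, so H_2 ≅ 0.

H_0 ≅ Z,  H_1 ≅ Z/2,  H_2 = 0.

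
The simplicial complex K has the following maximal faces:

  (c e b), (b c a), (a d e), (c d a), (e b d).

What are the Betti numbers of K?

b_0 = 1, b_1 = 1, b_2 = 0.

Take the total order a < b < c < d < e on the vertex set. Then K (dimension 2) consists of the simplices:

  0-simplices (5): a, b, c, d, e
  1-simplices (10): ab, ac, ad, ae, bc, bd, be, cd, ce, de
  2-simplices (5): abc, acd, ade, bce, bde

Hence C_0 ≅ Z^5, C_1 ≅ Z^10, C_2 ≅ Z^5.

∂_1: C_1 → C_0 sends each edge [p,q] (with p < q) to q − p.
The resulting 5×10 matrix has rank 4, and its Smith normal form has invariant factors (1,1,1,1).

Boundary ∂_2: C_2 → C_1 sends each 2-simplex [p,q,r] to [q,r] − [p,r] + [p,q]. For instance
  ∂acd = cd − ad + ac,
  ∂bce = ce − be + bc.
The 10×5 boundary matrix has rank 5 and Smith normal form diag(1,1,1,1,1).

Computing H_k = (kernel of ∂_k) / (image of ∂_{k+1}):

  H_0: rank C_0 − rank ∂_1 = 5 − 4 = 1, and the invariant factors of ∂_1 are all 1, so H_0 ≅ Z.
  H_1: rank ker ∂_1 − rank ∂_2 = (10 − 4) − 5 = 1, and the invariant factors of ∂_2 are all 1, so H_1 ≅ Z.
  H_2: rank ker ∂_2 − rank ∂_3 = (5 − 5) − 0 = 0, and there is no ∂_3, so H_2 ≅ 0.

As a check, the Euler characteristic is 5 − 10 + 5 = 0, which agrees with 1 − 1 + 0 = 0.
(K is a triangulation of the Möbius band.)

Hence the Betti numbers are b_0 = 1, b_1 = 1, b_2 = 0.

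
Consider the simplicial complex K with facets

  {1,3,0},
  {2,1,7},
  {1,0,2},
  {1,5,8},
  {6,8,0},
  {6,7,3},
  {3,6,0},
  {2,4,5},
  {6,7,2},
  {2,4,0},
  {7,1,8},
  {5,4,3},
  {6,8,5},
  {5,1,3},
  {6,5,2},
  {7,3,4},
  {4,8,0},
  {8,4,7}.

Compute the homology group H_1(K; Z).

Take the total order 0 < 1 < 2 < 3 < 4 < 5 < 6 < 7 < 8 on the vertex set. Then K (dimension 2) consists of the simplices:

  0-simplices (9): [0], [1], [2], [3], [4], [5], [6], [7], [8]
  1-simplices (27): (27 of them)
  2-simplices (18): [0,1,2], [0,1,3], [0,2,4], [0,3,6], [0,4,8], [0,6,8], [1,2,7], [1,3,5], [1,5,8], [1,7,8], [2,4,5], [2,5,6], [2,6,7], [3,4,5], [3,4,7], [3,6,7], [4,7,8], [5,6,8]

so the chain groups are C_0 ≅ Z^9, C_1 ≅ Z^27, C_2 ≅ Z^18.

∂_1: C_1 → C_0 is given by ∂[p,q] = [q] − [p]. For instance
  ∂[2,7] = [7] − [2].
As a 9×27 matrix over Z this has rank 8, with invariant factors (1,1,1,1,1,1,1,1).

The boundary map ∂_2: C_2 → C_1 acts by ∂[p,q,r] = [q,r] − [p,r] + [p,q]. For instance
  ∂[1,7,8] = [7,8] − [1,8] + [1,7],
  ∂[2,5,6] = [5,6] − [2,6] + [2,5].
This gives a 27×18 integer matrix of rank 17; reducing to Smith normal form yields diagonal entries (1,1,1,1,1,1,1,1,1,1,1,1,1,1,1,1,1).

Now H_k = ker ∂_k / im ∂_{k+1}, so:

  H_1: rank ker ∂_1 − rank ∂_2 = (27 − 8) − 17 = 2, and the invariant factors of ∂_2 are all 1, so H_1 ≅ Z^2.

H_1 = Z^2.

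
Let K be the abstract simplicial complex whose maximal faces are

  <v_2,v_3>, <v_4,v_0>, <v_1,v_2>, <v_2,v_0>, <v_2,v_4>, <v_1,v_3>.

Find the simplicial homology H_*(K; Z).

Take the total order v_0 < v_1 < v_2 < v_3 < v_4 on the vertex set. Then K (dimension 1) consists of the simplices:

  0-simplices (5): [v_0], [v_1], [v_2], [v_3], [v_4]
  1-simplices (6): [v_0,v_2], [v_0,v_4], [v_1,v_2], [v_1,v_3], [v_2,v_3], [v_2,v_4]

Hence C_0 ≅ Z^5, C_1 ≅ Z^6.

The boundary map ∂_1: C_1 → C_0 is given by ∂[p,q] = [q] − [p]. For instance
  ∂[v_0,v_2] = [v_2] − [v_0].
The resulting 5×6 matrix has rank 4, and its Smith normal form has invariant factors (1,1,1,1).

Computing H_k = (kernel of ∂_k) / (image of ∂_{k+1}):

  H_0: rank C_0 − rank ∂_1 = 5 − 4 = 1, and the invariant factors of ∂_1 are all 1, so H_0 = Z.
  H_1: rank ker ∂_1 − rank ∂_2 = (6 − 4) − 0 = 2, and there is no ∂_2, so H_1 = Z^2.

H_0 ≅ Z,  H_1 ≅ Z^2.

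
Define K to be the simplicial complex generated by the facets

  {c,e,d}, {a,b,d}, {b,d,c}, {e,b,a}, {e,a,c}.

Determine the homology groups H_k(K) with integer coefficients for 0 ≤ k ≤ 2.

Order the vertices as a < b < c < d < e. Listing each simplex with vertices in this order, K has dimension 2 with simplices:

  0-simplices (5): a, b, c, d, e
  1-simplices (10): ab, ac, ad, ae, bc, bd, be, cd, ce, de
  2-simplices (5): abd, abe, ace, bcd, cde

so the chain groups are C_0 ≅ Z^5, C_1 ≅ Z^10, C_2 ≅ Z^5.

The boundary map ∂_1: C_1 → C_0 sends each edge [p,q] (with p < q) to q − p. For instance
  ∂de = e − d.
As a 5×10 matrix over Z this has rank 4, with invariant factors (1,1,1,1).

Boundary ∂_2: C_2 → C_1 maps a triangle to the signed sum of its edges. For instance
  ∂bcd = cd − bd + bc,
  ∂ace = ce − ae + ac.
This gives a 10×5 integer matrix of rank 5; reducing to Smith normal form yields diagonal entries (1,1,1,1,1).

Now H_k = ker ∂_k / im ∂_{k+1}, so:

  H_0: rank C_0 − rank ∂_1 = 5 − 4 = 1, and the invariant factors of ∂_1 are all 1, so H_0 ≅ Z.
  H_1: rank ker ∂_1 − rank ∂_2 = (10 − 4) − 5 = 1, and the invariant factors of ∂_2 are all 1, so H_1 ≅ Z.
  H_2: rank ker ∂_2 − rank ∂_3 = (5 − 5) − 0 = 0, and there is no ∂_3, so H_2 ≅ 0.

As a check, the Euler characteristic is 5 − 10 + 5 = 0, which agrees with 1 − 1 + 0 = 0.

H_0 ≅ Z,  H_1 ≅ Z,  H_2 = 0.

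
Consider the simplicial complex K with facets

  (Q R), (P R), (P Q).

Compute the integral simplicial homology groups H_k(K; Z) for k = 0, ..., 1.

H_0 = Z,  H_1 = Z.

Order the vertices as P < Q < R. Listing each simplex with vertices in this order, K has dimension 1 with simplices:

  0-simplices (3): P, Q, R
  1-simplices (3): PQ, PR, QR

Hence C_0 ≅ Z^3, C_1 ≅ Z^3.

∂_1: C_1 → C_0 sends each edge [p,q] (with p < q) to q − p. For instance
  ∂PR = R − P.
The resulting 3×3 matrix has rank 2, and its Smith normal form has invariant factors (1,1).

Reading off H_k = ker ∂_k / im ∂_{k+1}:

  H_0: rank C_0 − rank ∂_1 = 3 − 2 = 1, and the invariant factors of ∂_1 are all 1, so H_0 ≅ Z.
  H_1: rank ker ∂_1 − rank ∂_2 = (3 − 2) − 0 = 1, and there is no ∂_2, so H_1 ≅ Z.

As a check, the Euler characteristic is 3 − 3 = 0, which agrees with 1 − 1 = 0.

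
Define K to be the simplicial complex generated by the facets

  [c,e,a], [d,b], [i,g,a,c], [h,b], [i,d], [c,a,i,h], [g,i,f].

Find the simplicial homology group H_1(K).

Order the vertices as a < b < c < d < e < f < g < h < i. Listing each simplex with vertices in this order, K has dimension 3 with simplices:

  0-simplices (9): a, b, c, d, e, f, g, h, i
  1-simplices (16): ac, ae, ag, ah, ai, bd, bh, ce, cg, ch, ci, di, fg, fi, gi, hi
  2-simplices (9): ace, acg, ach, aci, agi, ahi, cgi, chi, fgi
  3-simplices (2): acgi, achi

giving chain groups C_0 ≅ Z^9, C_1 ≅ Z^16, C_2 ≅ Z^9, C_3 ≅ Z^2.

The boundary map ∂_1: C_1 → C_0 sends each edge [p,q] (with p < q) to q − p.
The resulting 9×16 matrix has rank 8, and its Smith normal form has invariant factors (1,1,1,1,1,1,1,1).

Boundary ∂_2: C_2 → C_1 sends each 2-simplex [p,q,r] to [q,r] − [p,r] + [p,q]. For instance
  ∂aci = ci − ai + ac,
  ∂agi = gi − ai + ag.
This gives a 16×9 integer matrix of rank 7; reducing to Smith normal form yields diagonal entries (1,1,1,1,1,1,1).

∂_3: C_3 → C_2 sends each 3-simplex σ to the alternating sum Σ_i (−1)^i (σ with its i-th vertex removed). For instance
  ∂acgi = cgi − agi + aci − acg,
  ∂achi = chi − ahi + aci − ach.
This gives a 9×2 integer matrix of rank 2; reducing to Smith normal form yields diagonal entries (1,1).

Computing H_k = (kernel of ∂_k) / (image of ∂_{k+1}):

  H_1: rank ker ∂_1 − rank ∂_2 = (16 − 8) − 7 = 1, and the invariant factors of ∂_2 are all 1, so H_1 ≅ Z.

H_1 = Z.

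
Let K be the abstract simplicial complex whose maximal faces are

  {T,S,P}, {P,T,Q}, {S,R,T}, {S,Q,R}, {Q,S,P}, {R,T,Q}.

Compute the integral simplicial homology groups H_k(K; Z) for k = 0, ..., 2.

Fix the vertex order P < Q < R < S < T and write every simplex with vertices in increasing order. Then dim K = 2 and the simplices of K are:

  0-simplices (5): P, Q, R, S, T
  1-simplices (9): PQ, PS, PT, QR, QS, QT, RS, RT, ST
  2-simplices (6): PQS, PQT, PST, QRS, QRT, RST

giving chain groups C_0 ≅ Z^5, C_1 ≅ Z^9, C_2 ≅ Z^6.

∂_1: C_1 → C_0 sends each edge [p,q] (with p < q) to q − p. For instance
  ∂QT = T − Q.
The resulting 5×9 matrix has rank 4, and its Smith normal form has invariant factors (1,1,1,1).

∂_2: C_2 → C_1 sends each 2-simplex [p,q,r] to [q,r] − [p,r] + [p,q]. For instance
  ∂QRS = RS − QS + QR,
  ∂RST = ST − RT + RS.
The 9×6 boundary matrix has rank 5 and Smith normal form diag(1,1,1,1,1).

From H_k ≅ ker(∂_k) / im(∂_{k+1}) we obtain:

  H_0: rank C_0 − rank ∂_1 = 5 − 4 = 1, and the invariant factors of ∂_1 are all 1, so H_0 = Z.
  H_1: rank ker ∂_1 − rank ∂_2 = (9 − 4) − 5 = 0, and the invariant factors of ∂_2 are all 1, so H_1 = 0.
  H_2: rank ker ∂_2 − rank ∂_3 = (6 − 5) − 0 = 1, and there is no ∂_3, so H_2 = Z.

(K is a triangulation of the 2-sphere S^2.)

H_0 ≅ Z,  H_1 = 0,  H_2 ≅ Z.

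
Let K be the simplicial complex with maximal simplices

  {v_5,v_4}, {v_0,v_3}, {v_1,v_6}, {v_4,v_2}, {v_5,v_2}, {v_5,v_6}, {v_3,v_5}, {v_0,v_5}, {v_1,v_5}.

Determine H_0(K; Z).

H_0 ≅ Z.

K has 7 vertices, 9 edges.
rank ∂_0 = 0, rank ∂_1 = 6 ⇒ b_0 = 7 − 0 − 6 = 1; all invariant factors of ∂_1 are 1 so no torsion. So H_0 = Z.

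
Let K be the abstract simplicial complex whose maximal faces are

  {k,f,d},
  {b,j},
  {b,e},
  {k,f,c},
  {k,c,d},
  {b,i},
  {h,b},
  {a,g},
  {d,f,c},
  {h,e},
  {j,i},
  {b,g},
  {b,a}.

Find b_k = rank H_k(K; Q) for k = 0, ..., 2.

b_0 = 2, b_1 = 3, b_2 = 1.

Order the vertices as a < b < c < d < e < f < g < h < i < j < k. Listing each simplex with vertices in this order, K has dimension 2 with simplices:

  0-simplices (11): a, b, c, d, e, f, g, h, i, j, k
  1-simplices (15): ab, ag, be, bg, bh, bi, bj, cd, cf, ck, df, dk, eh, fk, ij
  2-simplices (4): cdf, cdk, cfk, dfk

so the chain groups are C_0 ≅ Z^11, C_1 ≅ Z^15, C_2 ≅ Z^4.

The boundary map ∂_1: C_1 → C_0 is given by ∂[p,q] = [q] − [p]. For instance
  ∂cd = d − c.
The resulting 11×15 matrix has rank 9, and its Smith normal form has invariant factors (1,1,1,1,1,1,1,1,1).

∂_2: C_2 → C_1 acts by ∂[p,q,r] = [q,r] − [p,r] + [p,q]. For instance
  ∂dfk = fk − dk + df,
  ∂cdf = df − cf + cd.
As a 15×4 matrix over Z this has rank 3, with invariant factors (1,1,1).

Reading off H_k = ker ∂_k / im ∂_{k+1}:

  H_0: rank C_0 − rank ∂_1 = 11 − 9 = 2, and the invariant factors of ∂_1 are all 1, so H_0 ≅ Z^2.
  H_1: rank ker ∂_1 − rank ∂_2 = (15 − 9) − 3 = 3, and the invariant factors of ∂_2 are all 1, so H_1 ≅ Z^3.
  H_2: rank ker ∂_2 − rank ∂_3 = (4 − 3) − 0 = 1, and there is no ∂_3, so H_2 ≅ Z.

As a check, the Euler characteristic is 11 − 15 + 4 = 0, which agrees with 2 − 3 + 1 = 0.

Hence the Betti numbers are b_0 = 2, b_1 = 3, b_2 = 1.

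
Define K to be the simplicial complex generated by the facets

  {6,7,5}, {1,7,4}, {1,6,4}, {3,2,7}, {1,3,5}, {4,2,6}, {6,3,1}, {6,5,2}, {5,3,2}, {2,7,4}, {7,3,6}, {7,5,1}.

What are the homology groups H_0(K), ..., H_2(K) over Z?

Fix the vertex order 1 < 2 < 3 < 4 < 5 < 6 < 7 and write every simplex with vertices in increasing order. Then dim K = 2 and the simplices of K are:

  0-simplices (7): [1], [2], [3], [4], [5], [6], [7]
  1-simplices (18): [1,3], [1,4], [1,5], [1,6], [1,7], [2,3], [2,4], [2,5], [2,6], [2,7], [3,5], [3,6], [3,7], [4,6], [4,7], [5,6], [5,7], [6,7]
  2-simplices (12): [1,3,5], [1,3,6], [1,4,6], [1,4,7], [1,5,7], [2,3,5], [2,3,7], [2,4,6], [2,4,7], [2,5,6], [3,6,7], [5,6,7]

Hence C_0 ≅ Z^7, C_1 ≅ Z^18, C_2 ≅ Z^12.

∂_1: C_1 → C_0 is given by ∂[p,q] = [q] − [p]. For instance
  ∂[4,6] = [6] − [4].
The resulting 7×18 matrix has rank 6, and its Smith normal form has invariant factors (1,1,1,1,1,1).

∂_2: C_2 → C_1 sends each 2-simplex [p,q,r] to [q,r] − [p,r] + [p,q]. For instance
  ∂[3,6,7] = [6,7] − [3,7] + [3,6],
  ∂[1,3,6] = [3,6] − [1,6] + [1,3].
As a 18×12 matrix over Z this has rank 12, with invariant factors (1,1,1,1,1,1,1,1,1,1,1,2).

Computing H_k = (kernel of ∂_k) / (image of ∂_{k+1}):

  H_0: rank C_0 − rank ∂_1 = 7 − 6 = 1, and the invariant factors of ∂_1 are all 1, so H_0 = Z.
  H_1: rank ker ∂_1 − rank ∂_2 = (18 − 6) − 12 = 0, and ∂_2 has invariant factor 2 > 1, so H_1 = Z/2.
  H_2: rank ker ∂_2 − rank ∂_3 = (12 − 12) − 0 = 0, and there is no ∂_3, so H_2 = 0.

As a check, the Euler characteristic is 7 − 18 + 12 = 1, which agrees with 1 − 0 + 0 = 1.

H_0 ≅ Z,  H_1 ≅ Z/2,  H_2 = 0.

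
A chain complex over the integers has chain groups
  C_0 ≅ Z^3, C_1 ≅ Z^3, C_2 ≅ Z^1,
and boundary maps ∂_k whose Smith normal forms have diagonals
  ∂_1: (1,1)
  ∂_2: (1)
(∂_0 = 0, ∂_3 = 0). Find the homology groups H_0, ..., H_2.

H_0: b_0 = 3 − 0 − 2 = 1; torsion from ∂_1 factors > 1: none. So H_0 ≅ Z.
H_1: b_1 = 3 − 2 − 1 = 0; torsion from ∂_2 factors > 1: none. So H_1 ≅ 0.
H_2: b_2 = 1 − 1 − 0 = 0; torsion from ∂_3 factors > 1: none. So H_2 ≅ 0.

H_0 ≅ Z,  H_1 = 0,  H_2 = 0.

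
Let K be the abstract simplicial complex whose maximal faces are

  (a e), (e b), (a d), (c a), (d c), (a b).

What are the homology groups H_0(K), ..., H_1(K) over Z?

Fix the vertex order a < b < c < d < e and write every simplex with vertices in increasing order. Then dim K = 1 and the simplices of K are:

  0-simplices (5): a, b, c, d, e
  1-simplices (6): ab, ac, ad, ae, be, cd

Hence C_0 ≅ Z^5, C_1 ≅ Z^6.

∂_1: C_1 → C_0 maps an edge to its endpoints' difference, ∂[p,q] = q − p. For instance
  ∂be = e − b.
This gives a 5×6 integer matrix of rank 4; reducing to Smith normal form yields diagonal entries (1,1,1,1).

Now H_k = ker ∂_k / im ∂_{k+1}, so:

  H_0: rank C_0 − rank ∂_1 = 5 − 4 = 1, and the invariant factors of ∂_1 are all 1, so H_0 = Z.
  H_1: rank ker ∂_1 − rank ∂_2 = (6 − 4) − 0 = 2, and there is no ∂_2, so H_1 = Z^2.

H_0 = Z,  H_1 = Z^2.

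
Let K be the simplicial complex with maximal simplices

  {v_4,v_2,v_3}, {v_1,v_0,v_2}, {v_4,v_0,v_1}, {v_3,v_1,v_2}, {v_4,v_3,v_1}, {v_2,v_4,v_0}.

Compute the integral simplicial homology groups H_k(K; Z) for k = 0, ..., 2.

Fix the vertex order v_0 < v_1 < v_2 < v_3 < v_4 and write every simplex with vertices in increasing order. Then dim K = 2 and the simplices of K are:

  0-simplices (5): [v_0], [v_1], [v_2], [v_3], [v_4]
  1-simplices (9): [v_0,v_1], [v_0,v_2], [v_0,v_4], [v_1,v_2], [v_1,v_3], [v_1,v_4], [v_2,v_3], [v_2,v_4], [v_3,v_4]
  2-simplices (6): [v_0,v_1,v_2], [v_0,v_1,v_4], [v_0,v_2,v_4], [v_1,v_2,v_3], [v_1,v_3,v_4], [v_2,v_3,v_4]

giving chain groups C_0 ≅ Z^5, C_1 ≅ Z^9, C_2 ≅ Z^6.

Boundary ∂_1: C_1 → C_0 maps an edge to its endpoints' difference, ∂[p,q] = q − p.
The 5×9 boundary matrix has rank 4 and Smith normal form diag(1,1,1,1).

The boundary map ∂_2: C_2 → C_1 acts by ∂[p,q,r] = [q,r] − [p,r] + [p,q]. For instance
  ∂[v_1,v_3,v_4] = [v_3,v_4] − [v_1,v_4] + [v_1,v_3],
  ∂[v_0,v_2,v_4] = [v_2,v_4] − [v_0,v_4] + [v_0,v_2].
The 9×6 boundary matrix has rank 5 and Smith normal form diag(1,1,1,1,1).

Reading off H_k = ker ∂_k / im ∂_{k+1}:

  H_0: rank C_0 − rank ∂_1 = 5 − 4 = 1, and the invariant factors of ∂_1 are all 1, so H_0 = Z.
  H_1: rank ker ∂_1 − rank ∂_2 = (9 − 4) − 5 = 0, and the invariant factors of ∂_2 are all 1, so H_1 = 0.
  H_2: rank ker ∂_2 − rank ∂_3 = (6 − 5) − 0 = 1, and there is no ∂_3, so H_2 = Z.

H_0 = Z,  H_1 = 0,  H_2 = Z.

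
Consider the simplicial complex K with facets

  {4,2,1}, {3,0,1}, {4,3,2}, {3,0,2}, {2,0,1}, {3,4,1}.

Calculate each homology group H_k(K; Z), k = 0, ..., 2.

H_0 ≅ Z,  H_1 = 0,  H_2 ≅ Z.

K has 5 vertices, 9 edges, 6 triangles.
rank ∂_0 = 0, rank ∂_1 = 4 ⇒ b_0 = 5 − 0 − 4 = 1; all invariant factors of ∂_1 are 1 so no torsion. So H_0 = Z.
rank ∂_1 = 4, rank ∂_2 = 5 ⇒ b_1 = 9 − 4 − 5 = 0; all invariant factors of ∂_2 are 1 so no torsion. So H_1 = 0.
rank ∂_2 = 5, rank ∂_3 = 0 ⇒ b_2 = 6 − 5 − 0 = 1. So H_2 = Z.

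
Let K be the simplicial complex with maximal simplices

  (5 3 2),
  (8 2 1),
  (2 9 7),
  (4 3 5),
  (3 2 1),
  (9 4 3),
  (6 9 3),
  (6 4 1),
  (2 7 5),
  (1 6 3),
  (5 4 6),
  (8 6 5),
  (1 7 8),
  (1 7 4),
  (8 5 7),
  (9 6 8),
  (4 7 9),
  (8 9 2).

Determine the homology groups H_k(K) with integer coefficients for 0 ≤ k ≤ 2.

Take the total order 1 < 2 < 3 < 4 < 5 < 6 < 7 < 8 < 9 on the vertex set. Then K (dimension 2) consists of the simplices:

  0-simplices (9): [1], [2], [3], [4], [5], [6], [7], [8], [9]
  1-simplices (27): (27 of them)
  2-simplices (18): [1,2,3], [1,2,8], [1,3,6], [1,4,6], [1,4,7], [1,7,8], [2,3,5], [2,5,7], [2,7,9], [2,8,9], [3,4,5], [3,4,9], [3,6,9], [4,5,6], [4,7,9], [5,6,8], [5,7,8], [6,8,9]

Hence C_0 ≅ Z^9, C_1 ≅ Z^27, C_2 ≅ Z^18.

Boundary ∂_1: C_1 → C_0 sends each edge [p,q] (with p < q) to q − p. For instance
  ∂[4,9] = [9] − [4].
The resulting 9×27 matrix has rank 8, and its Smith normal form has invariant factors (1,1,1,1,1,1,1,1).

Boundary ∂_2: C_2 → C_1 maps a triangle to the signed sum of its edges. For instance
  ∂[4,7,9] = [7,9] − [4,9] + [4,7],
  ∂[1,3,6] = [3,6] − [1,6] + [1,3].
The resulting 27×18 matrix has rank 18, and its Smith normal form has invariant factors (1,1,1,1,1,1,1,1,1,1,1,1,1,1,1,1,1,2).

Computing H_k = (kernel of ∂_k) / (image of ∂_{k+1}):

  H_0: rank C_0 − rank ∂_1 = 9 − 8 = 1, and the invariant factors of ∂_1 are all 1, so H_0 ≅ Z.
  H_1: rank ker ∂_1 − rank ∂_2 = (27 − 8) − 18 = 1, and ∂_2 has invariant factor 2 > 1, so H_1 ≅ Z × Z/2.
  H_2: rank ker ∂_2 − rank ∂_3 = (18 − 18) − 0 = 0, and there is no ∂_3, so H_2 ≅ 0.

H_0 = Z,  H_1 = Z × Z/2,  H_2 = 0.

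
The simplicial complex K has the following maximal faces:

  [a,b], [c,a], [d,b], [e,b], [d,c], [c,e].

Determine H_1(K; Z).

Fix the vertex order a < b < c < d < e and write every simplex with vertices in increasing order. Then dim K = 1 and the simplices of K are:

  0-simplices (5): a, b, c, d, e
  1-simplices (6): ab, ac, bd, be, cd, ce

so the chain groups are C_0 ≅ Z^5, C_1 ≅ Z^6.

∂_1: C_1 → C_0 sends each edge [p,q] (with p < q) to q − p. For instance
  ∂cd = d − c.
As a 5×6 matrix over Z this has rank 4, with invariant factors (1,1,1,1).

From H_k ≅ ker(∂_k) / im(∂_{k+1}) we obtain:

  H_1: rank ker ∂_1 − rank ∂_2 = (6 − 4) − 0 = 2, and there is no ∂_2, so H_1 = Z^2.

H_1 ≅ Z^2.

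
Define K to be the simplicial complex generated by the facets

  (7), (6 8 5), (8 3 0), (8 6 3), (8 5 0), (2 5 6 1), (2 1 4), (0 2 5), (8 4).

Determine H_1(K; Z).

Fix the vertex order 0 < 1 < 2 < 3 < 4 < 5 < 6 < 7 < 8 and write every simplex with vertices in increasing order. Then dim K = 3 and the simplices of K are:

  0-simplices (9): [0], [1], [2], [3], [4], [5], [6], [7], [8]
  1-simplices (17): [0,2], [0,3], [0,5], [0,8], [1,2], [1,4], [1,5], [1,6], [2,4], [2,5], [2,6], [3,6], [3,8], [4,8], [5,6], [5,8], [6,8]
  2-simplices (10): [0,2,5], [0,3,8], [0,5,8], [1,2,4], [1,2,5], [1,2,6], [1,5,6], [2,5,6], [3,6,8], [5,6,8]
  3-simplices (1): [1,2,5,6]

Hence C_0 ≅ Z^9, C_1 ≅ Z^17, C_2 ≅ Z^10, C_3 ≅ Z^1.

∂_1: C_1 → C_0 sends each edge [p,q] (with p < q) to q − p. For instance
  ∂[0,8] = [8] − [0].
As a 9×17 matrix over Z this has rank 7, with invariant factors (1,1,1,1,1,1,1).

∂_2: C_2 → C_1 acts by ∂[p,q,r] = [q,r] − [p,r] + [p,q]. For instance
  ∂[1,2,5] = [2,5] − [1,5] + [1,2],
  ∂[1,2,4] = [2,4] − [1,4] + [1,2].
This gives a 17×10 integer matrix of rank 9; reducing to Smith normal form yields diagonal entries (1,1,1,1,1,1,1,1,1).

The boundary map ∂_3: C_3 → C_2 sends each 3-simplex σ to the alternating sum Σ_i (−1)^i (σ with its i-th vertex removed). For instance
  ∂[1,2,5,6] = [2,5,6] − [1,5,6] + [1,2,6] − [1,2,5].
The resulting 10×1 matrix has rank 1, and its Smith normal form has invariant factors (1).

Now H_k = ker ∂_k / im ∂_{k+1}, so:

  H_1: rank ker ∂_1 − rank ∂_2 = (17 − 7) − 9 = 1, and the invariant factors of ∂_2 are all 1, so H_1 ≅ Z.

H_1 = Z.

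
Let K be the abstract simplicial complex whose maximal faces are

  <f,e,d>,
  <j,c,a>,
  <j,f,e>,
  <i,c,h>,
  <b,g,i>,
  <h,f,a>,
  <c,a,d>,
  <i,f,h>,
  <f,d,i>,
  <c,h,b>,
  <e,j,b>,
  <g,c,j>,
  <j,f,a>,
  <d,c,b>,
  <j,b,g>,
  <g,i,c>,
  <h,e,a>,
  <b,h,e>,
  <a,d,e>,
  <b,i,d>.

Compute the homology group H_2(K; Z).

Order the vertices as a < b < c < d < e < f < g < h < i < j. Listing each simplex with vertices in this order, K has dimension 2 with simplices:

  0-simplices (10): a, b, c, d, e, f, g, h, i, j
  1-simplices (30): ac, ad, ae, af, ah, aj, bc, bd, be, bg, bh, bi, bj, cd, cg, ch, ci, cj, de, df, di, ef, eh, ej, fh, fi, fj, gi, gj, hi
  2-simplices (20): acd, acj, ade, aeh, afh, afj, bcd, bch, bdi, beh, bej, bgi, bgj, cgi, cgj, chi, def, dfi, efj, fhi

giving chain groups C_0 ≅ Z^10, C_1 ≅ Z^30, C_2 ≅ Z^20.

∂_1: C_1 → C_0 maps an edge to its endpoints' difference, ∂[p,q] = q − p.
As a 10×30 matrix over Z this has rank 9, with invariant factors (1,1,1,1,1,1,1,1,1).

∂_2: C_2 → C_1 sends each 2-simplex [p,q,r] to [q,r] − [p,r] + [p,q]. For instance
  ∂ade = de − ae + ad,
  ∂bgj = gj − bj + bg.
The 30×20 boundary matrix has rank 20 and Smith normal form diag(1,1,1,1,1,1,1,1,1,1,1,1,1,1,1,1,1,1,1,2).

Reading off H_k = ker ∂_k / im ∂_{k+1}:

  H_2: rank ker ∂_2 − rank ∂_3 = (20 − 20) − 0 = 0, and there is no ∂_3, so H_2 ≅ 0.

H_2 = 0.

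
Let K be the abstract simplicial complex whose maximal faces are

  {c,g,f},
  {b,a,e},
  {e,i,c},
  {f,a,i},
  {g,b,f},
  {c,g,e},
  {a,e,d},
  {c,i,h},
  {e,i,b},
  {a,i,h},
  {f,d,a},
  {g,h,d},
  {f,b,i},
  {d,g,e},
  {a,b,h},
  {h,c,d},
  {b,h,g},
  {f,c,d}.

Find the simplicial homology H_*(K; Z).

H_0 = Z,  H_1 = Z ⊕ Z/2,  H_2 = 0.

Fix the vertex order a < b < c < d < e < f < g < h < i and write every simplex with vertices in increasing order. Then dim K = 2 and the simplices of K are:

  0-simplices (9): a, b, c, d, e, f, g, h, i
  1-simplices (27): ab, ad, ae, af, ah, ai, be, bf, bg, bh, bi, cd, ce, cf, cg, ch, ci, de, df, dg, dh, eg, ei, fg, fi, gh, hi
  2-simplices (18): abe, abh, ade, adf, afi, ahi, bei, bfg, bfi, bgh, cdf, cdh, ceg, cei, cfg, chi, deg, dgh

giving chain groups C_0 ≅ Z^9, C_1 ≅ Z^27, C_2 ≅ Z^18.

The boundary map ∂_1: C_1 → C_0 sends each edge [p,q] (with p < q) to q − p.
As a 9×27 matrix over Z this has rank 8, with invariant factors (1,1,1,1,1,1,1,1).

∂_2: C_2 → C_1 maps a triangle to the signed sum of its edges. For instance
  ∂afi = fi − ai + af,
  ∂abe = be − ae + ab.
As a 27×18 matrix over Z this has rank 18, with invariant factors (1,1,1,1,1,1,1,1,1,1,1,1,1,1,1,1,1,2).

Now H_k = ker ∂_k / im ∂_{k+1}, so:

  H_0: rank C_0 − rank ∂_1 = 9 − 8 = 1, and the invariant factors of ∂_1 are all 1, so H_0 ≅ Z.
  H_1: rank ker ∂_1 − rank ∂_2 = (27 − 8) − 18 = 1, and ∂_2 has invariant factor 2 > 1, so H_1 ≅ Z ⊕ Z/2.
  H_2: rank ker ∂_2 − rank ∂_3 = (18 − 18) − 0 = 0, and there is no ∂_3, so H_2 ≅ 0.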